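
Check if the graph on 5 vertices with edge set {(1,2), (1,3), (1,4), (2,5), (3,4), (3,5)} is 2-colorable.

Step 1: Attempt 2-coloring using BFS:
  Start at vertex 1, assign color 0
  Color vertex 2 with color 1 (neighbor of 1)
  Color vertex 3 with color 1 (neighbor of 1)
  Color vertex 4 with color 1 (neighbor of 1)
  Color vertex 5 with color 0 (neighbor of 2)

Step 2: Conflict found! Vertices 3 and 4 are adjacent but have the same color.
This means the graph contains an odd cycle.

The graph is NOT bipartite.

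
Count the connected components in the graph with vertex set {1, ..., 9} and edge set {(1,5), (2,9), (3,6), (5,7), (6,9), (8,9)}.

Step 1: Build adjacency list from edges:
  1: 5
  2: 9
  3: 6
  4: (none)
  5: 1, 7
  6: 3, 9
  7: 5
  8: 9
  9: 2, 6, 8

Step 2: Run BFS/DFS from vertex 1:
  Visited: {1, 5, 7}
  Reached 3 of 9 vertices

Step 3: Only 3 of 9 vertices reached. Graph is disconnected.
Connected components: {1, 5, 7}, {2, 3, 6, 8, 9}, {4}
Number of connected components: 3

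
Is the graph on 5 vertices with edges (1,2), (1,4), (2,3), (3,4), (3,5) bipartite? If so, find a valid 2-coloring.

Step 1: Attempt 2-coloring using BFS:
  Start at vertex 1, assign color 0
  Color vertex 2 with color 1 (neighbor of 1)
  Color vertex 4 with color 1 (neighbor of 1)
  Color vertex 3 with color 0 (neighbor of 2)
  Color vertex 5 with color 1 (neighbor of 3)

Step 2: 2-coloring succeeded. No conflicts found.
  Set A (color 0): {1, 3}
  Set B (color 1): {2, 4, 5}

The graph is bipartite with partition {1, 3}, {2, 4, 5}.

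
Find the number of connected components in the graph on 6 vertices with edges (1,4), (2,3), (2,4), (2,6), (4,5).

Step 1: Build adjacency list from edges:
  1: 4
  2: 3, 4, 6
  3: 2
  4: 1, 2, 5
  5: 4
  6: 2

Step 2: Run BFS/DFS from vertex 1:
  Visited: {1, 4, 2, 5, 3, 6}
  Reached 6 of 6 vertices

Step 3: All 6 vertices reached from vertex 1, so the graph is connected.
Number of connected components: 1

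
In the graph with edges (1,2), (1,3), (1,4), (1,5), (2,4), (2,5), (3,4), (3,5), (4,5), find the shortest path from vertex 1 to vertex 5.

Step 1: Build adjacency list:
  1: 2, 3, 4, 5
  2: 1, 4, 5
  3: 1, 4, 5
  4: 1, 2, 3, 5
  5: 1, 2, 3, 4

Step 2: BFS from vertex 1 to find shortest path to 5:
  vertex 2 reached at distance 1
  vertex 3 reached at distance 1
  vertex 4 reached at distance 1
  vertex 5 reached at distance 1

Step 3: Shortest path: 1 -> 5
Path length: 1 edge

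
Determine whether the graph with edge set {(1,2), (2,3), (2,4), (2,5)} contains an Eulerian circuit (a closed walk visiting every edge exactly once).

Step 1: Find the degree of each vertex:
  deg(1) = 1
  deg(2) = 4
  deg(3) = 1
  deg(4) = 1
  deg(5) = 1

Step 2: Count vertices with odd degree:
  Odd-degree vertices: 1, 3, 4, 5 (4 total)

Step 3: Apply Euler's theorem:
  - Eulerian circuit exists iff graph is connected and all vertices have even degree
  - Eulerian path exists iff graph is connected and has 0 or 2 odd-degree vertices

Graph has 4 odd-degree vertices (need 0 or 2).
Neither Eulerian path nor Eulerian circuit exists.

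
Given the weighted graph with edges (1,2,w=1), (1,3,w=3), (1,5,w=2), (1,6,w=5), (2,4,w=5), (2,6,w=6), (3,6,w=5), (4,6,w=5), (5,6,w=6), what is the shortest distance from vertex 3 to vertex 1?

Step 1: Build adjacency list with weights:
  1: 2(w=1), 3(w=3), 5(w=2), 6(w=5)
  2: 1(w=1), 4(w=5), 6(w=6)
  3: 1(w=3), 6(w=5)
  4: 2(w=5), 6(w=5)
  5: 1(w=2), 6(w=6)
  6: 1(w=5), 2(w=6), 3(w=5), 4(w=5), 5(w=6)

Step 2: Apply Dijkstra's algorithm from vertex 3:
  Visit vertex 3 (distance=0)
    Update dist[1] = 3
    Update dist[6] = 5
  Visit vertex 1 (distance=3)
    Update dist[2] = 4
    Update dist[5] = 5

Step 3: Shortest path: 3 -> 1
Total weight: 3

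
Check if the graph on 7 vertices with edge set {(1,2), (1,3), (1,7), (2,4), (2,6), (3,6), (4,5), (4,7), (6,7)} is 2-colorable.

Step 1: Attempt 2-coloring using BFS:
  Start at vertex 1, assign color 0
  Color vertex 2 with color 1 (neighbor of 1)
  Color vertex 3 with color 1 (neighbor of 1)
  Color vertex 7 with color 1 (neighbor of 1)
  Color vertex 4 with color 0 (neighbor of 2)
  Color vertex 6 with color 0 (neighbor of 2)
  Color vertex 5 with color 1 (neighbor of 4)

Step 2: 2-coloring succeeded. No conflicts found.
  Set A (color 0): {1, 4, 6}
  Set B (color 1): {2, 3, 5, 7}

The graph is bipartite with partition {1, 4, 6}, {2, 3, 5, 7}.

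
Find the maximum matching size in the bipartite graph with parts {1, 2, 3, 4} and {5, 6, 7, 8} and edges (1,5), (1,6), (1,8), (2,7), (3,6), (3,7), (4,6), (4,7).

Step 1: List the neighbors of each left vertex:
  1: 5, 6, 8
  2: 7
  3: 6, 7
  4: 6, 7

Step 2: Greedily match left vertices, then look for augmenting paths:
  Match 1 -- 5
  Match 2 -- 7
  Match 3 -- 6
  No augmenting path remains.

Step 3: Verify this is maximum:
  Matching has size 3. The vertex set {1, 6, 7} covers every edge and has size 3; any matching has at most one edge per cover vertex, so 3 is maximum (König's theorem).

Maximum matching: {(1,5), (2,7), (3,6)}
Size: 3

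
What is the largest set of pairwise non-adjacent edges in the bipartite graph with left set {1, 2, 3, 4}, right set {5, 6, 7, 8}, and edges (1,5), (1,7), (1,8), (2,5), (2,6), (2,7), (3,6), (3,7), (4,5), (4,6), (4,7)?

Step 1: List the neighbors of each left vertex:
  1: 5, 7, 8
  2: 5, 6, 7
  3: 6, 7
  4: 5, 6, 7

Step 2: Greedily match left vertices, then look for augmenting paths:
  Match 1 -- 8
  Match 2 -- 6
  Match 3 -- 7
  Match 4 -- 5
  No augmenting path remains.

Step 3: Verify this is maximum:
  Matching size 4 = min(|L|, |R|) = min(4, 4), which is an upper bound, so this matching is maximum.

Maximum matching: {(1,8), (2,6), (3,7), (4,5)}
Size: 4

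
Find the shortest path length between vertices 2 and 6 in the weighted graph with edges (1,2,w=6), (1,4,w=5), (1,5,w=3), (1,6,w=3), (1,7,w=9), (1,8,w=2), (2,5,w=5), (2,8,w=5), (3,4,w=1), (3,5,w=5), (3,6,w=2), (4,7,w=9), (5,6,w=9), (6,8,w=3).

Step 1: Build adjacency list with weights:
  1: 2(w=6), 4(w=5), 5(w=3), 6(w=3), 7(w=9), 8(w=2)
  2: 1(w=6), 5(w=5), 8(w=5)
  3: 4(w=1), 5(w=5), 6(w=2)
  4: 1(w=5), 3(w=1), 7(w=9)
  5: 1(w=3), 2(w=5), 3(w=5), 6(w=9)
  6: 1(w=3), 3(w=2), 5(w=9), 8(w=3)
  7: 1(w=9), 4(w=9)
  8: 1(w=2), 2(w=5), 6(w=3)

Step 2: Apply Dijkstra's algorithm from vertex 2:
  Visit vertex 2 (distance=0)
    Update dist[1] = 6
    Update dist[5] = 5
    Update dist[8] = 5
  Visit vertex 5 (distance=5)
    Update dist[3] = 10
    Update dist[6] = 14
  Visit vertex 8 (distance=5)
    Update dist[6] = 8
  Visit vertex 1 (distance=6)
    Update dist[4] = 11
    Update dist[7] = 15
  Visit vertex 6 (distance=8)

Step 3: Shortest path: 2 -> 8 -> 6
Total weight: 5 + 3 = 8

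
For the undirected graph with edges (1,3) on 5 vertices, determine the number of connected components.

Step 1: Build adjacency list from edges:
  1: 3
  2: (none)
  3: 1
  4: (none)
  5: (none)

Step 2: Run BFS/DFS from vertex 1:
  Visited: {1, 3}
  Reached 2 of 5 vertices

Step 3: Only 2 of 5 vertices reached. Graph is disconnected.
Connected components: {1, 3}, {2}, {4}, {5}
Number of connected components: 4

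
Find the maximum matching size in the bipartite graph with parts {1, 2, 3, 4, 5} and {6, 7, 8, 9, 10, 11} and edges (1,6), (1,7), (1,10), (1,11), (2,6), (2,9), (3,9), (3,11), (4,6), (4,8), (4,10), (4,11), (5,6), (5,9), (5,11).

Step 1: List the neighbors of each left vertex:
  1: 6, 7, 10, 11
  2: 6, 9
  3: 9, 11
  4: 6, 8, 10, 11
  5: 6, 9, 11

Step 2: Greedily match left vertices, then look for augmenting paths:
  Match 1 -- 7
  Match 2 -- 9
  Match 3 -- 11
  Match 4 -- 8
  Match 5 -- 6
  No augmenting path remains.

Step 3: Verify this is maximum:
  Matching size 5 = min(|L|, |R|) = min(5, 6), which is an upper bound, so this matching is maximum.

Maximum matching: {(1,7), (2,9), (3,11), (4,8), (5,6)}
Size: 5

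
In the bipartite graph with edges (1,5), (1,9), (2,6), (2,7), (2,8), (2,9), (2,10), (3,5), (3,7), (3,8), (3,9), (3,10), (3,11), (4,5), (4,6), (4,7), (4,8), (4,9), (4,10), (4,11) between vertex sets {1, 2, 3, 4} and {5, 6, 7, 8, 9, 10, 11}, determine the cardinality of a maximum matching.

Step 1: List the neighbors of each left vertex:
  1: 5, 9
  2: 6, 7, 8, 9, 10
  3: 5, 7, 8, 9, 10, 11
  4: 5, 6, 7, 8, 9, 10, 11

Step 2: Greedily match left vertices, then look for augmenting paths:
  Match 1 -- 5
  Match 2 -- 6
  Match 3 -- 7
  Match 4 -- 8
  No augmenting path remains.

Step 3: Verify this is maximum:
  Matching size 4 = min(|L|, |R|) = min(4, 7), which is an upper bound, so this matching is maximum.

Maximum matching: {(1,5), (2,6), (3,7), (4,8)}
Size: 4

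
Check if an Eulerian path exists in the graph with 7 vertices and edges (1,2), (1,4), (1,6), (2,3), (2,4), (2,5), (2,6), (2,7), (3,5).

Step 1: Find the degree of each vertex:
  deg(1) = 3
  deg(2) = 6
  deg(3) = 2
  deg(4) = 2
  deg(5) = 2
  deg(6) = 2
  deg(7) = 1

Step 2: Count vertices with odd degree:
  Odd-degree vertices: 1, 7 (2 total)

Step 3: Apply Euler's theorem:
  - Eulerian circuit exists iff graph is connected and all vertices have even degree
  - Eulerian path exists iff graph is connected and has 0 or 2 odd-degree vertices

Graph is connected with exactly 2 odd-degree vertices (1, 7).
Eulerian path exists (starting and ending at the odd-degree vertices), but no Eulerian circuit.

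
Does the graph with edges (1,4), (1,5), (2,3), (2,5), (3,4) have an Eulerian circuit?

Step 1: Find the degree of each vertex:
  deg(1) = 2
  deg(2) = 2
  deg(3) = 2
  deg(4) = 2
  deg(5) = 2

Step 2: Count vertices with odd degree:
  All vertices have even degree (0 odd-degree vertices)

Step 3: Apply Euler's theorem:
  - Eulerian circuit exists iff graph is connected and all vertices have even degree
  - Eulerian path exists iff graph is connected and has 0 or 2 odd-degree vertices

Graph is connected with 0 odd-degree vertices.
Both Eulerian circuit and Eulerian path exist.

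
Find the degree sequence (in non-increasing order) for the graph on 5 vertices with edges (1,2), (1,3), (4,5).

Step 1: Count edges incident to each vertex:
  deg(1) = 2 (neighbors: 2, 3)
  deg(2) = 1 (neighbors: 1)
  deg(3) = 1 (neighbors: 1)
  deg(4) = 1 (neighbors: 5)
  deg(5) = 1 (neighbors: 4)

Step 2: Sort degrees in non-increasing order:
  Degrees: [2, 1, 1, 1, 1] -> sorted: [2, 1, 1, 1, 1]

Degree sequence: [2, 1, 1, 1, 1]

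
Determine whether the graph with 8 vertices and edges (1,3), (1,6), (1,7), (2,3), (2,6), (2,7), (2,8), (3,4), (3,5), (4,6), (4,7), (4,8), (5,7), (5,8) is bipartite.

Step 1: Attempt 2-coloring using BFS:
  Start at vertex 1, assign color 0
  Color vertex 3 with color 1 (neighbor of 1)
  Color vertex 6 with color 1 (neighbor of 1)
  Color vertex 7 with color 1 (neighbor of 1)
  Color vertex 2 with color 0 (neighbor of 3)
  Color vertex 4 with color 0 (neighbor of 3)
  Color vertex 5 with color 0 (neighbor of 3)
  Color vertex 8 with color 1 (neighbor of 2)

Step 2: 2-coloring succeeded. No conflicts found.
  Set A (color 0): {1, 2, 4, 5}
  Set B (color 1): {3, 6, 7, 8}

The graph is bipartite with partition {1, 2, 4, 5}, {3, 6, 7, 8}.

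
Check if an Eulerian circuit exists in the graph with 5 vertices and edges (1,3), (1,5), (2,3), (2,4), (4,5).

Step 1: Find the degree of each vertex:
  deg(1) = 2
  deg(2) = 2
  deg(3) = 2
  deg(4) = 2
  deg(5) = 2

Step 2: Count vertices with odd degree:
  All vertices have even degree (0 odd-degree vertices)

Step 3: Apply Euler's theorem:
  - Eulerian circuit exists iff graph is connected and all vertices have even degree
  - Eulerian path exists iff graph is connected and has 0 or 2 odd-degree vertices

Graph is connected with 0 odd-degree vertices.
Both Eulerian circuit and Eulerian path exist.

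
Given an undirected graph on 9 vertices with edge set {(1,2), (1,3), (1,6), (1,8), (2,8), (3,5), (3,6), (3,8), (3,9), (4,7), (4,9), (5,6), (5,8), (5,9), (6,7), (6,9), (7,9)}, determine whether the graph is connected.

Step 1: Build adjacency list from edges:
  1: 2, 3, 6, 8
  2: 1, 8
  3: 1, 5, 6, 8, 9
  4: 7, 9
  5: 3, 6, 8, 9
  6: 1, 3, 5, 7, 9
  7: 4, 6, 9
  8: 1, 2, 3, 5
  9: 3, 4, 5, 6, 7

Step 2: Run BFS/DFS from vertex 1:
  Visited: {1, 2, 3, 6, 8, 5, 9, 7, 4}
  Reached 9 of 9 vertices

Step 3: All 9 vertices reached from vertex 1, so the graph is connected.
Answer: Yes, the graph is connected.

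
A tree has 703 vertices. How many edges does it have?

A tree on n vertices always has exactly n - 1 edges.
For n = 703: edges = 703 - 1 = 702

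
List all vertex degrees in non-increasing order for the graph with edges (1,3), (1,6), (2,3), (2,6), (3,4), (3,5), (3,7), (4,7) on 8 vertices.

Step 1: Count edges incident to each vertex:
  deg(1) = 2 (neighbors: 3, 6)
  deg(2) = 2 (neighbors: 3, 6)
  deg(3) = 5 (neighbors: 1, 2, 4, 5, 7)
  deg(4) = 2 (neighbors: 3, 7)
  deg(5) = 1 (neighbors: 3)
  deg(6) = 2 (neighbors: 1, 2)
  deg(7) = 2 (neighbors: 3, 4)
  deg(8) = 0 (neighbors: none)

Step 2: Sort degrees in non-increasing order:
  Degrees: [2, 2, 5, 2, 1, 2, 2, 0] -> sorted: [5, 2, 2, 2, 2, 2, 1, 0]

Degree sequence: [5, 2, 2, 2, 2, 2, 1, 0]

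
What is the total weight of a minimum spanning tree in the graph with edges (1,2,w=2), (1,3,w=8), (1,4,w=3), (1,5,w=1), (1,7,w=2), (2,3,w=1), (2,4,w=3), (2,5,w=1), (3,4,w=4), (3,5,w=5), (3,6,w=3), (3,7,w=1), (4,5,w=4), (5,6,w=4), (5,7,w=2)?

Apply Kruskal's algorithm (sort edges by weight, add if no cycle):

Sorted edges by weight:
  (1,5) w=1
  (2,3) w=1
  (2,5) w=1
  (3,7) w=1
  (1,2) w=2
  (1,7) w=2
  (5,7) w=2
  (1,4) w=3
  (2,4) w=3
  (3,6) w=3
  (3,4) w=4
  (4,5) w=4
  (5,6) w=4
  (3,5) w=5
  (1,3) w=8

Add edge (1,5) w=1 -- no cycle. Running total: 1
Add edge (2,3) w=1 -- no cycle. Running total: 2
Add edge (2,5) w=1 -- no cycle. Running total: 3
Add edge (3,7) w=1 -- no cycle. Running total: 4
Skip edge (1,2) w=2 -- would create cycle
Skip edge (1,7) w=2 -- would create cycle
Skip edge (5,7) w=2 -- would create cycle
Add edge (1,4) w=3 -- no cycle. Running total: 7
Skip edge (2,4) w=3 -- would create cycle
Add edge (3,6) w=3 -- no cycle. Running total: 10

MST edges: (1,5,w=1), (2,3,w=1), (2,5,w=1), (3,7,w=1), (1,4,w=3), (3,6,w=3)
Total MST weight: 1 + 1 + 1 + 1 + 3 + 3 = 10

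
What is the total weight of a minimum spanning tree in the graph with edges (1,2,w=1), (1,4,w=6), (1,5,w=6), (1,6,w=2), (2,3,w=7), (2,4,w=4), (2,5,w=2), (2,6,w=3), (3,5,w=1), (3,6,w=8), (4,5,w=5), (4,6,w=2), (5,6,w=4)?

Apply Kruskal's algorithm (sort edges by weight, add if no cycle):

Sorted edges by weight:
  (1,2) w=1
  (3,5) w=1
  (1,6) w=2
  (2,5) w=2
  (4,6) w=2
  (2,6) w=3
  (2,4) w=4
  (5,6) w=4
  (4,5) w=5
  (1,4) w=6
  (1,5) w=6
  (2,3) w=7
  (3,6) w=8

Add edge (1,2) w=1 -- no cycle. Running total: 1
Add edge (3,5) w=1 -- no cycle. Running total: 2
Add edge (1,6) w=2 -- no cycle. Running total: 4
Add edge (2,5) w=2 -- no cycle. Running total: 6
Add edge (4,6) w=2 -- no cycle. Running total: 8

MST edges: (1,2,w=1), (3,5,w=1), (1,6,w=2), (2,5,w=2), (4,6,w=2)
Total MST weight: 1 + 1 + 2 + 2 + 2 = 8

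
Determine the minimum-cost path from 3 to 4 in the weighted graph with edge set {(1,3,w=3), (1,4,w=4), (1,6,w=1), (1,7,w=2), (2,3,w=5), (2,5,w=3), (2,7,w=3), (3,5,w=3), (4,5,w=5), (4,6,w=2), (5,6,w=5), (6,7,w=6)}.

Step 1: Build adjacency list with weights:
  1: 3(w=3), 4(w=4), 6(w=1), 7(w=2)
  2: 3(w=5), 5(w=3), 7(w=3)
  3: 1(w=3), 2(w=5), 5(w=3)
  4: 1(w=4), 5(w=5), 6(w=2)
  5: 2(w=3), 3(w=3), 4(w=5), 6(w=5)
  6: 1(w=1), 4(w=2), 5(w=5), 7(w=6)
  7: 1(w=2), 2(w=3), 6(w=6)

Step 2: Apply Dijkstra's algorithm from vertex 3:
  Visit vertex 3 (distance=0)
    Update dist[1] = 3
    Update dist[2] = 5
    Update dist[5] = 3
  Visit vertex 1 (distance=3)
    Update dist[4] = 7
    Update dist[6] = 4
    Update dist[7] = 5
  Visit vertex 5 (distance=3)
  Visit vertex 6 (distance=4)
    Update dist[4] = 6
  Visit vertex 2 (distance=5)
  Visit vertex 7 (distance=5)
  Visit vertex 4 (distance=6)

Step 3: Shortest path: 3 -> 1 -> 6 -> 4
Total weight: 3 + 1 + 2 = 6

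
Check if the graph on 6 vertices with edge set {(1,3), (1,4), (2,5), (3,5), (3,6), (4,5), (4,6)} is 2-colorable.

Step 1: Attempt 2-coloring using BFS:
  Start at vertex 1, assign color 0
  Color vertex 3 with color 1 (neighbor of 1)
  Color vertex 4 with color 1 (neighbor of 1)
  Color vertex 5 with color 0 (neighbor of 3)
  Color vertex 6 with color 0 (neighbor of 3)
  Color vertex 2 with color 1 (neighbor of 5)

Step 2: 2-coloring succeeded. No conflicts found.
  Set A (color 0): {1, 5, 6}
  Set B (color 1): {2, 3, 4}

The graph is bipartite with partition {1, 5, 6}, {2, 3, 4}.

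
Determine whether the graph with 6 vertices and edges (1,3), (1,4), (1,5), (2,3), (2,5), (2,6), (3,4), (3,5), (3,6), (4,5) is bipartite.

Step 1: Attempt 2-coloring using BFS:
  Start at vertex 1, assign color 0
  Color vertex 3 with color 1 (neighbor of 1)
  Color vertex 4 with color 1 (neighbor of 1)
  Color vertex 5 with color 1 (neighbor of 1)
  Color vertex 2 with color 0 (neighbor of 3)

Step 2: Conflict found! Vertices 3 and 4 are adjacent but have the same color.
This means the graph contains an odd cycle.

The graph is NOT bipartite.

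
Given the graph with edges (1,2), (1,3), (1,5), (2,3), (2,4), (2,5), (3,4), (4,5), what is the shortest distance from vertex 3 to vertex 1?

Step 1: Build adjacency list:
  1: 2, 3, 5
  2: 1, 3, 4, 5
  3: 1, 2, 4
  4: 2, 3, 5
  5: 1, 2, 4

Step 2: BFS from vertex 3 to find shortest path to 1:
  vertex 1 reached at distance 1

Step 3: Shortest path: 3 -> 1
Path length: 1 edge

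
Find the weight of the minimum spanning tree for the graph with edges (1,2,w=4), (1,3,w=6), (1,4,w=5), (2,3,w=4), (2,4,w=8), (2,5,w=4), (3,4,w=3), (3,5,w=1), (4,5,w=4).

Apply Kruskal's algorithm (sort edges by weight, add if no cycle):

Sorted edges by weight:
  (3,5) w=1
  (3,4) w=3
  (1,2) w=4
  (2,3) w=4
  (2,5) w=4
  (4,5) w=4
  (1,4) w=5
  (1,3) w=6
  (2,4) w=8

Add edge (3,5) w=1 -- no cycle. Running total: 1
Add edge (3,4) w=3 -- no cycle. Running total: 4
Add edge (1,2) w=4 -- no cycle. Running total: 8
Add edge (2,3) w=4 -- no cycle. Running total: 12

MST edges: (3,5,w=1), (3,4,w=3), (1,2,w=4), (2,3,w=4)
Total MST weight: 1 + 3 + 4 + 4 = 12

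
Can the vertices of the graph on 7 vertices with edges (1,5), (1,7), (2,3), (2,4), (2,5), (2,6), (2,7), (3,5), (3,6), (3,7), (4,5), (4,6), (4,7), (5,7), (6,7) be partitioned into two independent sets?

Step 1: Attempt 2-coloring using BFS:
  Start at vertex 1, assign color 0
  Color vertex 5 with color 1 (neighbor of 1)
  Color vertex 7 with color 1 (neighbor of 1)
  Color vertex 2 with color 0 (neighbor of 5)
  Color vertex 3 with color 0 (neighbor of 5)
  Color vertex 4 with color 0 (neighbor of 5)

Step 2: Conflict found! Vertices 5 and 7 are adjacent but have the same color.
This means the graph contains an odd cycle.

The graph is NOT bipartite.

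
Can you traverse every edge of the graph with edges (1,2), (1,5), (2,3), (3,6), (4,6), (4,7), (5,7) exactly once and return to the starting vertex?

Step 1: Find the degree of each vertex:
  deg(1) = 2
  deg(2) = 2
  deg(3) = 2
  deg(4) = 2
  deg(5) = 2
  deg(6) = 2
  deg(7) = 2

Step 2: Count vertices with odd degree:
  All vertices have even degree (0 odd-degree vertices)

Step 3: Apply Euler's theorem:
  - Eulerian circuit exists iff graph is connected and all vertices have even degree
  - Eulerian path exists iff graph is connected and has 0 or 2 odd-degree vertices

Graph is connected with 0 odd-degree vertices.
Both Eulerian circuit and Eulerian path exist.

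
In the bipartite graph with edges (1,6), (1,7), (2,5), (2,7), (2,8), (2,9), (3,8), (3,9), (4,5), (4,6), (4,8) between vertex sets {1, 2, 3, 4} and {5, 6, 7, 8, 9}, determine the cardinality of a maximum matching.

Step 1: List the neighbors of each left vertex:
  1: 6, 7
  2: 5, 7, 8, 9
  3: 8, 9
  4: 5, 6, 8

Step 2: Greedily match left vertices, then look for augmenting paths:
  Match 1 -- 6
  Match 2 -- 7
  Match 3 -- 8
  Match 4 -- 5
  No augmenting path remains.

Step 3: Verify this is maximum:
  Matching size 4 = min(|L|, |R|) = min(4, 5), which is an upper bound, so this matching is maximum.

Maximum matching: {(1,6), (2,7), (3,8), (4,5)}
Size: 4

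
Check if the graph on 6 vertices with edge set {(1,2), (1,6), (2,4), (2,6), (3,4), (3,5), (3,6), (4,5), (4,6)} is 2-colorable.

Step 1: Attempt 2-coloring using BFS:
  Start at vertex 1, assign color 0
  Color vertex 2 with color 1 (neighbor of 1)
  Color vertex 6 with color 1 (neighbor of 1)
  Color vertex 4 with color 0 (neighbor of 2)

Step 2: Conflict found! Vertices 2 and 6 are adjacent but have the same color.
This means the graph contains an odd cycle.

The graph is NOT bipartite.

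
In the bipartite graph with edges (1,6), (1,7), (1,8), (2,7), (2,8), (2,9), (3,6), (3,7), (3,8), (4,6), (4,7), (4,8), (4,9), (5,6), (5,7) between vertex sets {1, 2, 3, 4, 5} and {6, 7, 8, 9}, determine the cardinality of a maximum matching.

Step 1: List the neighbors of each left vertex:
  1: 6, 7, 8
  2: 7, 8, 9
  3: 6, 7, 8
  4: 6, 7, 8, 9
  5: 6, 7

Step 2: Greedily match left vertices, then look for augmenting paths:
  Match 1 -- 6
  Match 2 -- 7
  Match 3 -- 8
  Match 4 -- 9
  No augmenting path remains.

Step 3: Verify this is maximum:
  Matching size 4 = min(|L|, |R|) = min(5, 4), which is an upper bound, so this matching is maximum.

Maximum matching: {(1,6), (2,7), (3,8), (4,9)}
Size: 4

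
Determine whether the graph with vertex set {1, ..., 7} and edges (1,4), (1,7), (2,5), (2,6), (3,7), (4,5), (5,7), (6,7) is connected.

Step 1: Build adjacency list from edges:
  1: 4, 7
  2: 5, 6
  3: 7
  4: 1, 5
  5: 2, 4, 7
  6: 2, 7
  7: 1, 3, 5, 6

Step 2: Run BFS/DFS from vertex 1:
  Visited: {1, 4, 7, 5, 3, 6, 2}
  Reached 7 of 7 vertices

Step 3: All 7 vertices reached from vertex 1, so the graph is connected.
Answer: Yes, the graph is connected.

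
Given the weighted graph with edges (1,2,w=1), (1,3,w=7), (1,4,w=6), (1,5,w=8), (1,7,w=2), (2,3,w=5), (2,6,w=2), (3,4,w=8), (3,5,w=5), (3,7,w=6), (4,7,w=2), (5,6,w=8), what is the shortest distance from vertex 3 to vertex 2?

Step 1: Build adjacency list with weights:
  1: 2(w=1), 3(w=7), 4(w=6), 5(w=8), 7(w=2)
  2: 1(w=1), 3(w=5), 6(w=2)
  3: 1(w=7), 2(w=5), 4(w=8), 5(w=5), 7(w=6)
  4: 1(w=6), 3(w=8), 7(w=2)
  5: 1(w=8), 3(w=5), 6(w=8)
  6: 2(w=2), 5(w=8)
  7: 1(w=2), 3(w=6), 4(w=2)

Step 2: Apply Dijkstra's algorithm from vertex 3:
  Visit vertex 3 (distance=0)
    Update dist[1] = 7
    Update dist[2] = 5
    Update dist[4] = 8
    Update dist[5] = 5
    Update dist[7] = 6
  Visit vertex 2 (distance=5)
    Update dist[1] = 6
    Update dist[6] = 7

Step 3: Shortest path: 3 -> 2
Total weight: 5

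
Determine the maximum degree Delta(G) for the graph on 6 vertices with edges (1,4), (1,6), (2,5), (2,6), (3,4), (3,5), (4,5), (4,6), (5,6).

Step 1: Count edges incident to each vertex:
  deg(1) = 2 (neighbors: 4, 6)
  deg(2) = 2 (neighbors: 5, 6)
  deg(3) = 2 (neighbors: 4, 5)
  deg(4) = 4 (neighbors: 1, 3, 5, 6)
  deg(5) = 4 (neighbors: 2, 3, 4, 6)
  deg(6) = 4 (neighbors: 1, 2, 4, 5)

Step 2: Find maximum:
  max(2, 2, 2, 4, 4, 4) = 4 (vertex 4)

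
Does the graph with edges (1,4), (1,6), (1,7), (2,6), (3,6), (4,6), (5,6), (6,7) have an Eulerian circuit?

Step 1: Find the degree of each vertex:
  deg(1) = 3
  deg(2) = 1
  deg(3) = 1
  deg(4) = 2
  deg(5) = 1
  deg(6) = 6
  deg(7) = 2

Step 2: Count vertices with odd degree:
  Odd-degree vertices: 1, 2, 3, 5 (4 total)

Step 3: Apply Euler's theorem:
  - Eulerian circuit exists iff graph is connected and all vertices have even degree
  - Eulerian path exists iff graph is connected and has 0 or 2 odd-degree vertices

Graph has 4 odd-degree vertices (need 0 or 2).
Neither Eulerian path nor Eulerian circuit exists.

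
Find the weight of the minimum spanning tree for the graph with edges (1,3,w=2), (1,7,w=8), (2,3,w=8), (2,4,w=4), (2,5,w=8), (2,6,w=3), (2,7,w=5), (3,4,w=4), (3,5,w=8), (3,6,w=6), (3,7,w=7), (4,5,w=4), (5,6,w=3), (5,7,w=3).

Apply Kruskal's algorithm (sort edges by weight, add if no cycle):

Sorted edges by weight:
  (1,3) w=2
  (2,6) w=3
  (5,6) w=3
  (5,7) w=3
  (2,4) w=4
  (3,4) w=4
  (4,5) w=4
  (2,7) w=5
  (3,6) w=6
  (3,7) w=7
  (1,7) w=8
  (2,5) w=8
  (2,3) w=8
  (3,5) w=8

Add edge (1,3) w=2 -- no cycle. Running total: 2
Add edge (2,6) w=3 -- no cycle. Running total: 5
Add edge (5,6) w=3 -- no cycle. Running total: 8
Add edge (5,7) w=3 -- no cycle. Running total: 11
Add edge (2,4) w=4 -- no cycle. Running total: 15
Add edge (3,4) w=4 -- no cycle. Running total: 19

MST edges: (1,3,w=2), (2,6,w=3), (5,6,w=3), (5,7,w=3), (2,4,w=4), (3,4,w=4)
Total MST weight: 2 + 3 + 3 + 3 + 4 + 4 = 19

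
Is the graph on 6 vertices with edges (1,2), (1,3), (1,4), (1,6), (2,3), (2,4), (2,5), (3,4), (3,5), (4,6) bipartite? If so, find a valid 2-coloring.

Step 1: Attempt 2-coloring using BFS:
  Start at vertex 1, assign color 0
  Color vertex 2 with color 1 (neighbor of 1)
  Color vertex 3 with color 1 (neighbor of 1)
  Color vertex 4 with color 1 (neighbor of 1)
  Color vertex 6 with color 1 (neighbor of 1)

Step 2: Conflict found! Vertices 2 and 3 are adjacent but have the same color.
This means the graph contains an odd cycle.

The graph is NOT bipartite.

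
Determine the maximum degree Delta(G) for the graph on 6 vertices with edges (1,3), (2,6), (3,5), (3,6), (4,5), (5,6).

Step 1: Count edges incident to each vertex:
  deg(1) = 1 (neighbors: 3)
  deg(2) = 1 (neighbors: 6)
  deg(3) = 3 (neighbors: 1, 5, 6)
  deg(4) = 1 (neighbors: 5)
  deg(5) = 3 (neighbors: 3, 4, 6)
  deg(6) = 3 (neighbors: 2, 3, 5)

Step 2: Find maximum:
  max(1, 1, 3, 1, 3, 3) = 3 (vertex 3)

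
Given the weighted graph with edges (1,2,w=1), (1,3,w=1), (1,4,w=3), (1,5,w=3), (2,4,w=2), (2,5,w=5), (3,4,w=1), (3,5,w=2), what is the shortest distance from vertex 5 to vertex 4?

Step 1: Build adjacency list with weights:
  1: 2(w=1), 3(w=1), 4(w=3), 5(w=3)
  2: 1(w=1), 4(w=2), 5(w=5)
  3: 1(w=1), 4(w=1), 5(w=2)
  4: 1(w=3), 2(w=2), 3(w=1)
  5: 1(w=3), 2(w=5), 3(w=2)

Step 2: Apply Dijkstra's algorithm from vertex 5:
  Visit vertex 5 (distance=0)
    Update dist[1] = 3
    Update dist[2] = 5
    Update dist[3] = 2
  Visit vertex 3 (distance=2)
    Update dist[4] = 3
  Visit vertex 1 (distance=3)
    Update dist[2] = 4
  Visit vertex 4 (distance=3)

Step 3: Shortest path: 5 -> 3 -> 4
Total weight: 2 + 1 = 3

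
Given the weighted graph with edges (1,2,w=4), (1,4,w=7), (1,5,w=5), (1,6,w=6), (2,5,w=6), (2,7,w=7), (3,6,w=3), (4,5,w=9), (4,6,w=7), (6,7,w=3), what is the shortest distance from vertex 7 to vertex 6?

Step 1: Build adjacency list with weights:
  1: 2(w=4), 4(w=7), 5(w=5), 6(w=6)
  2: 1(w=4), 5(w=6), 7(w=7)
  3: 6(w=3)
  4: 1(w=7), 5(w=9), 6(w=7)
  5: 1(w=5), 2(w=6), 4(w=9)
  6: 1(w=6), 3(w=3), 4(w=7), 7(w=3)
  7: 2(w=7), 6(w=3)

Step 2: Apply Dijkstra's algorithm from vertex 7:
  Visit vertex 7 (distance=0)
    Update dist[2] = 7
    Update dist[6] = 3
  Visit vertex 6 (distance=3)
    Update dist[1] = 9
    Update dist[3] = 6
    Update dist[4] = 10

Step 3: Shortest path: 7 -> 6
Total weight: 3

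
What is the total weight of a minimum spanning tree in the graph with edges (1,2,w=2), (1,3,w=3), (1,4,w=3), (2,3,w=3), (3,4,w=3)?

Apply Kruskal's algorithm (sort edges by weight, add if no cycle):

Sorted edges by weight:
  (1,2) w=2
  (1,3) w=3
  (1,4) w=3
  (2,3) w=3
  (3,4) w=3

Add edge (1,2) w=2 -- no cycle. Running total: 2
Add edge (1,3) w=3 -- no cycle. Running total: 5
Add edge (1,4) w=3 -- no cycle. Running total: 8

MST edges: (1,2,w=2), (1,3,w=3), (1,4,w=3)
Total MST weight: 2 + 3 + 3 = 8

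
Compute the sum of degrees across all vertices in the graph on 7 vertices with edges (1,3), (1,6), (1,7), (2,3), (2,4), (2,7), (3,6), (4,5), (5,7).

Step 1: Count edges incident to each vertex:
  deg(1) = 3 (neighbors: 3, 6, 7)
  deg(2) = 3 (neighbors: 3, 4, 7)
  deg(3) = 3 (neighbors: 1, 2, 6)
  deg(4) = 2 (neighbors: 2, 5)
  deg(5) = 2 (neighbors: 4, 7)
  deg(6) = 2 (neighbors: 1, 3)
  deg(7) = 3 (neighbors: 1, 2, 5)

Step 2: Sum all degrees:
  3 + 3 + 3 + 2 + 2 + 2 + 3 = 18

Verification: sum of degrees = 2 * |E| = 2 * 9 = 18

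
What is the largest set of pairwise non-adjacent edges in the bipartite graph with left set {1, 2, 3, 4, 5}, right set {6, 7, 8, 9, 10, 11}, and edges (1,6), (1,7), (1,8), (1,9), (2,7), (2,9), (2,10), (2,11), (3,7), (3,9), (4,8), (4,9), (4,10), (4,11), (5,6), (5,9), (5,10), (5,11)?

Step 1: List the neighbors of each left vertex:
  1: 6, 7, 8, 9
  2: 7, 9, 10, 11
  3: 7, 9
  4: 8, 9, 10, 11
  5: 6, 9, 10, 11

Step 2: Greedily match left vertices, then look for augmenting paths:
  Match 1 -- 6
  Match 2 -- 7
  Match 3 -- 9
  Match 4 -- 8
  Match 5 -- 10
  No augmenting path remains.

Step 3: Verify this is maximum:
  Matching size 5 = min(|L|, |R|) = min(5, 6), which is an upper bound, so this matching is maximum.

Maximum matching: {(1,6), (2,7), (3,9), (4,8), (5,10)}
Size: 5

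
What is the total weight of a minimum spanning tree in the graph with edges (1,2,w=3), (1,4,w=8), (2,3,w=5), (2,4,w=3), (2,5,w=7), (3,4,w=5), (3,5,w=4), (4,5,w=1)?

Apply Kruskal's algorithm (sort edges by weight, add if no cycle):

Sorted edges by weight:
  (4,5) w=1
  (1,2) w=3
  (2,4) w=3
  (3,5) w=4
  (2,3) w=5
  (3,4) w=5
  (2,5) w=7
  (1,4) w=8

Add edge (4,5) w=1 -- no cycle. Running total: 1
Add edge (1,2) w=3 -- no cycle. Running total: 4
Add edge (2,4) w=3 -- no cycle. Running total: 7
Add edge (3,5) w=4 -- no cycle. Running total: 11

MST edges: (4,5,w=1), (1,2,w=3), (2,4,w=3), (3,5,w=4)
Total MST weight: 1 + 3 + 3 + 4 = 11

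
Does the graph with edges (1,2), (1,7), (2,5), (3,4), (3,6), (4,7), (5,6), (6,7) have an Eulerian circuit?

Step 1: Find the degree of each vertex:
  deg(1) = 2
  deg(2) = 2
  deg(3) = 2
  deg(4) = 2
  deg(5) = 2
  deg(6) = 3
  deg(7) = 3

Step 2: Count vertices with odd degree:
  Odd-degree vertices: 6, 7 (2 total)

Step 3: Apply Euler's theorem:
  - Eulerian circuit exists iff graph is connected and all vertices have even degree
  - Eulerian path exists iff graph is connected and has 0 or 2 odd-degree vertices

Graph is connected with exactly 2 odd-degree vertices (6, 7).
Eulerian path exists (starting and ending at the odd-degree vertices), but no Eulerian circuit.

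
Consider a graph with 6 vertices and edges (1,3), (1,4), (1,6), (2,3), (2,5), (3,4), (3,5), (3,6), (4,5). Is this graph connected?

Step 1: Build adjacency list from edges:
  1: 3, 4, 6
  2: 3, 5
  3: 1, 2, 4, 5, 6
  4: 1, 3, 5
  5: 2, 3, 4
  6: 1, 3

Step 2: Run BFS/DFS from vertex 1:
  Visited: {1, 3, 4, 6, 2, 5}
  Reached 6 of 6 vertices

Step 3: All 6 vertices reached from vertex 1, so the graph is connected.
Answer: Yes, the graph is connected.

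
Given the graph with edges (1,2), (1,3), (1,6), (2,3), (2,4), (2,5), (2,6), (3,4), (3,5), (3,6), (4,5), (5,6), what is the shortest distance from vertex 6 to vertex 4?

Step 1: Build adjacency list:
  1: 2, 3, 6
  2: 1, 3, 4, 5, 6
  3: 1, 2, 4, 5, 6
  4: 2, 3, 5
  5: 2, 3, 4, 6
  6: 1, 2, 3, 5

Step 2: BFS from vertex 6 to find shortest path to 4:
  vertex 1 reached at distance 1
  vertex 2 reached at distance 1
  vertex 3 reached at distance 1
  vertex 5 reached at distance 1
  vertex 4 reached at distance 2

Step 3: Shortest path: 6 -> 2 -> 4
Path length: 2 edges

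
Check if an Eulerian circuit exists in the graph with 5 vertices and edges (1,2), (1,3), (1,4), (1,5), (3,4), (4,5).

Step 1: Find the degree of each vertex:
  deg(1) = 4
  deg(2) = 1
  deg(3) = 2
  deg(4) = 3
  deg(5) = 2

Step 2: Count vertices with odd degree:
  Odd-degree vertices: 2, 4 (2 total)

Step 3: Apply Euler's theorem:
  - Eulerian circuit exists iff graph is connected and all vertices have even degree
  - Eulerian path exists iff graph is connected and has 0 or 2 odd-degree vertices

Graph is connected with exactly 2 odd-degree vertices (2, 4).
Eulerian path exists (starting and ending at the odd-degree vertices), but no Eulerian circuit.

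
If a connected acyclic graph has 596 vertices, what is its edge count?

A tree on n vertices always has exactly n - 1 edges.
For n = 596: edges = 596 - 1 = 595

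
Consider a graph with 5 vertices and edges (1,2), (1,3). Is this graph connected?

Step 1: Build adjacency list from edges:
  1: 2, 3
  2: 1
  3: 1
  4: (none)
  5: (none)

Step 2: Run BFS/DFS from vertex 1:
  Visited: {1, 2, 3}
  Reached 3 of 5 vertices

Step 3: Only 3 of 5 vertices reached. Graph is disconnected.
Connected components: {1, 2, 3}, {4}, {5}
Answer: No, the graph is not connected (3 components).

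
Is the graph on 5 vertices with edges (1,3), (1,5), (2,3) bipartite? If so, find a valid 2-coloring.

Step 1: Attempt 2-coloring using BFS:
  Start at vertex 1, assign color 0
  Color vertex 3 with color 1 (neighbor of 1)
  Color vertex 5 with color 1 (neighbor of 1)
  Color vertex 2 with color 0 (neighbor of 3)
  Start new component at vertex 4, assign color 0

Step 2: 2-coloring succeeded. No conflicts found.
  Set A (color 0): {1, 2, 4}
  Set B (color 1): {3, 5}

The graph is bipartite with partition {1, 2, 4}, {3, 5}.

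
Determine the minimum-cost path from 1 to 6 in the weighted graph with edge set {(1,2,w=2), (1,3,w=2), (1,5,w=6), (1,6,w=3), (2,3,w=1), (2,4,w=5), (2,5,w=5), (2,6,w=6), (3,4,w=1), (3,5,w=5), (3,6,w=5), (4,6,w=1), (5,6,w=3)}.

Step 1: Build adjacency list with weights:
  1: 2(w=2), 3(w=2), 5(w=6), 6(w=3)
  2: 1(w=2), 3(w=1), 4(w=5), 5(w=5), 6(w=6)
  3: 1(w=2), 2(w=1), 4(w=1), 5(w=5), 6(w=5)
  4: 2(w=5), 3(w=1), 6(w=1)
  5: 1(w=6), 2(w=5), 3(w=5), 6(w=3)
  6: 1(w=3), 2(w=6), 3(w=5), 4(w=1), 5(w=3)

Step 2: Apply Dijkstra's algorithm from vertex 1:
  Visit vertex 1 (distance=0)
    Update dist[2] = 2
    Update dist[3] = 2
    Update dist[5] = 6
    Update dist[6] = 3
  Visit vertex 2 (distance=2)
    Update dist[4] = 7
  Visit vertex 3 (distance=2)
    Update dist[4] = 3
  Visit vertex 4 (distance=3)
  Visit vertex 6 (distance=3)

Step 3: Shortest path: 1 -> 6
Total weight: 3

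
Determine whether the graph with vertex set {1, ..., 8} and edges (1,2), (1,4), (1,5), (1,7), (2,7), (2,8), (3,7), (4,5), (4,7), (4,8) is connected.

Step 1: Build adjacency list from edges:
  1: 2, 4, 5, 7
  2: 1, 7, 8
  3: 7
  4: 1, 5, 7, 8
  5: 1, 4
  6: (none)
  7: 1, 2, 3, 4
  8: 2, 4

Step 2: Run BFS/DFS from vertex 1:
  Visited: {1, 2, 4, 5, 7, 8, 3}
  Reached 7 of 8 vertices

Step 3: Only 7 of 8 vertices reached. Graph is disconnected.
Connected components: {1, 2, 3, 4, 5, 7, 8}, {6}
Answer: No, the graph is not connected (2 components).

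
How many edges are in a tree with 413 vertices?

A tree on n vertices always has exactly n - 1 edges.
For n = 413: edges = 413 - 1 = 412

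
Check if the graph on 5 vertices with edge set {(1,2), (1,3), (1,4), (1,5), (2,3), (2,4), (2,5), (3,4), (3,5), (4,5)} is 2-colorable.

Step 1: Attempt 2-coloring using BFS:
  Start at vertex 1, assign color 0
  Color vertex 2 with color 1 (neighbor of 1)
  Color vertex 3 with color 1 (neighbor of 1)
  Color vertex 4 with color 1 (neighbor of 1)
  Color vertex 5 with color 1 (neighbor of 1)

Step 2: Conflict found! Vertices 2 and 3 are adjacent but have the same color.
This means the graph contains an odd cycle.

The graph is NOT bipartite.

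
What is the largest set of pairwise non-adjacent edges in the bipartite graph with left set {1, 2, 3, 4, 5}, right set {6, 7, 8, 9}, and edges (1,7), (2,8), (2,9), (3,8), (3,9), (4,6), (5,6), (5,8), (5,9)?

Step 1: List the neighbors of each left vertex:
  1: 7
  2: 8, 9
  3: 8, 9
  4: 6
  5: 6, 8, 9

Step 2: Greedily match left vertices, then look for augmenting paths:
  Match 1 -- 7
  Match 2 -- 8
  Match 3 -- 9
  Match 4 -- 6
  No augmenting path remains.

Step 3: Verify this is maximum:
  Matching size 4 = min(|L|, |R|) = min(5, 4), which is an upper bound, so this matching is maximum.

Maximum matching: {(1,7), (2,8), (3,9), (4,6)}
Size: 4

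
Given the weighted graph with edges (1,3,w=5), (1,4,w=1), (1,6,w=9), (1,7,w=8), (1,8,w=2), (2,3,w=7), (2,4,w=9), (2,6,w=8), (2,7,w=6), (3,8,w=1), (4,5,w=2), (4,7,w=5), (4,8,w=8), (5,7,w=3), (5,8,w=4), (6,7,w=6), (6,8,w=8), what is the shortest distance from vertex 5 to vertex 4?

Step 1: Build adjacency list with weights:
  1: 3(w=5), 4(w=1), 6(w=9), 7(w=8), 8(w=2)
  2: 3(w=7), 4(w=9), 6(w=8), 7(w=6)
  3: 1(w=5), 2(w=7), 8(w=1)
  4: 1(w=1), 2(w=9), 5(w=2), 7(w=5), 8(w=8)
  5: 4(w=2), 7(w=3), 8(w=4)
  6: 1(w=9), 2(w=8), 7(w=6), 8(w=8)
  7: 1(w=8), 2(w=6), 4(w=5), 5(w=3), 6(w=6)
  8: 1(w=2), 3(w=1), 4(w=8), 5(w=4), 6(w=8)

Step 2: Apply Dijkstra's algorithm from vertex 5:
  Visit vertex 5 (distance=0)
    Update dist[4] = 2
    Update dist[7] = 3
    Update dist[8] = 4
  Visit vertex 4 (distance=2)
    Update dist[1] = 3
    Update dist[2] = 11

Step 3: Shortest path: 5 -> 4
Total weight: 2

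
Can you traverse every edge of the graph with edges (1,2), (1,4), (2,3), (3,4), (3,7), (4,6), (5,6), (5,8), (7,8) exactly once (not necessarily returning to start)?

Step 1: Find the degree of each vertex:
  deg(1) = 2
  deg(2) = 2
  deg(3) = 3
  deg(4) = 3
  deg(5) = 2
  deg(6) = 2
  deg(7) = 2
  deg(8) = 2

Step 2: Count vertices with odd degree:
  Odd-degree vertices: 3, 4 (2 total)

Step 3: Apply Euler's theorem:
  - Eulerian circuit exists iff graph is connected and all vertices have even degree
  - Eulerian path exists iff graph is connected and has 0 or 2 odd-degree vertices

Graph is connected with exactly 2 odd-degree vertices (3, 4).
Eulerian path exists (starting and ending at the odd-degree vertices), but no Eulerian circuit.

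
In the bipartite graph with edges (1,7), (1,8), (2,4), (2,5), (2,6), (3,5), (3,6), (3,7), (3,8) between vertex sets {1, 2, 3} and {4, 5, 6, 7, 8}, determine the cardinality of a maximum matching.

Step 1: List the neighbors of each left vertex:
  1: 7, 8
  2: 4, 5, 6
  3: 5, 6, 7, 8

Step 2: Greedily match left vertices, then look for augmenting paths:
  Match 1 -- 7
  Match 2 -- 4
  Match 3 -- 5
  No augmenting path remains.

Step 3: Verify this is maximum:
  Matching size 3 = min(|L|, |R|) = min(3, 5), which is an upper bound, so this matching is maximum.

Maximum matching: {(1,7), (2,4), (3,5)}
Size: 3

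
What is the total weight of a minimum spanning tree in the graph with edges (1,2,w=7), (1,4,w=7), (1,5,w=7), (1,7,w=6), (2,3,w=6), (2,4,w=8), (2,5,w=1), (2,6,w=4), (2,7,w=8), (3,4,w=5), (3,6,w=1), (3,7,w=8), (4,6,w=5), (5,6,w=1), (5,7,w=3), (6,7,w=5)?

Apply Kruskal's algorithm (sort edges by weight, add if no cycle):

Sorted edges by weight:
  (2,5) w=1
  (3,6) w=1
  (5,6) w=1
  (5,7) w=3
  (2,6) w=4
  (3,4) w=5
  (4,6) w=5
  (6,7) w=5
  (1,7) w=6
  (2,3) w=6
  (1,4) w=7
  (1,2) w=7
  (1,5) w=7
  (2,4) w=8
  (2,7) w=8
  (3,7) w=8

Add edge (2,5) w=1 -- no cycle. Running total: 1
Add edge (3,6) w=1 -- no cycle. Running total: 2
Add edge (5,6) w=1 -- no cycle. Running total: 3
Add edge (5,7) w=3 -- no cycle. Running total: 6
Skip edge (2,6) w=4 -- would create cycle
Add edge (3,4) w=5 -- no cycle. Running total: 11
Skip edge (4,6) w=5 -- would create cycle
Skip edge (6,7) w=5 -- would create cycle
Add edge (1,7) w=6 -- no cycle. Running total: 17

MST edges: (2,5,w=1), (3,6,w=1), (5,6,w=1), (5,7,w=3), (3,4,w=5), (1,7,w=6)
Total MST weight: 1 + 1 + 1 + 3 + 5 + 6 = 17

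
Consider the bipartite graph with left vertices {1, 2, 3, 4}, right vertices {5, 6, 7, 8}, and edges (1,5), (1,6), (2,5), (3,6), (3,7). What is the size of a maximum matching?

Step 1: List the neighbors of each left vertex:
  1: 5, 6
  2: 5
  3: 6, 7
  4: (none)

Step 2: Greedily match left vertices, then look for augmenting paths:
  Match 1 -- 6
  Match 2 -- 5
  Match 3 -- 7
  No augmenting path remains.

Step 3: Verify this is maximum:
  Matching has size 3. The vertex set {1, 2, 3} covers every edge and has size 3; any matching has at most one edge per cover vertex, so 3 is maximum (König's theorem).

Maximum matching: {(1,6), (2,5), (3,7)}
Size: 3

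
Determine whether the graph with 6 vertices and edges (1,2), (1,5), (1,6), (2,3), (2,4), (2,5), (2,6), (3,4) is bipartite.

Step 1: Attempt 2-coloring using BFS:
  Start at vertex 1, assign color 0
  Color vertex 2 with color 1 (neighbor of 1)
  Color vertex 5 with color 1 (neighbor of 1)
  Color vertex 6 with color 1 (neighbor of 1)
  Color vertex 3 with color 0 (neighbor of 2)
  Color vertex 4 with color 0 (neighbor of 2)

Step 2: Conflict found! Vertices 2 and 5 are adjacent but have the same color.
This means the graph contains an odd cycle.

The graph is NOT bipartite.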